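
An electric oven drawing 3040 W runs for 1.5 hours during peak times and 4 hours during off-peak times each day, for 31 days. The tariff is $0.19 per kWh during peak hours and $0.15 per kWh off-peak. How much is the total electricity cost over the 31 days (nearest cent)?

Peak energy = 3.04 kW × 1.5 h × 31 = 141.36 kWh
Off-peak energy = 3.04 kW × 4 h × 31 = 376.96 kWh
Cost = 141.36 × $0.19 + 376.96 × $0.15 = $26.8584 + $56.544 = $83.40

$83.40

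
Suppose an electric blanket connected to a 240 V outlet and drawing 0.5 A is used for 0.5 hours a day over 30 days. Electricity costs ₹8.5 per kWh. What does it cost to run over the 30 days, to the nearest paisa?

Power = 0.5 A × 240 V = 120 W = 0.12 kW
Runtime = 0.5 h/day × 30 days = 15 h
Energy = 0.12 kW × 15 h = 1.8 kWh
Cost = 1.8 kWh × ₹8.5/kWh = ₹15.30

₹15.30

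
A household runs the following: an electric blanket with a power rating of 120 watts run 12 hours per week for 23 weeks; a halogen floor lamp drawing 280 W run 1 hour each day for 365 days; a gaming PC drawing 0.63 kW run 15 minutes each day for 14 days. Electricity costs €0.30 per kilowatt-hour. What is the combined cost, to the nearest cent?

electric blanket: Runtime = 12 h/week × 23 weeks = 276 h
electric blanket: 0.12 kW × 276 h = 33.12 kWh
halogen floor lamp: Runtime = 1 h/day × 365 days = 365 h
halogen floor lamp: 0.28 kW × 365 h = 102.2 kWh
gaming PC: Runtime = 15 min × 14 = 210 min = 3.5 h
gaming PC: 0.63 kW × 3.5 h = 2.205 kWh
Total energy = 137.525 kWh
Cost = 137.525 × €0.30 = €41.26

€41.26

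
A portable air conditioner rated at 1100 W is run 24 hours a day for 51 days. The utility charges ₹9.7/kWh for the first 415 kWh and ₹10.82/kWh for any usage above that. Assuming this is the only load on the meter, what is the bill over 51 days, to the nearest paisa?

Runtime = 24 h × 51 = 1224 h
Energy = 1.1 kW × 1224 h = 1346.4 kWh
Tier 1 (0–415 kWh): 415 × ₹9.7 = ₹4025.5
Above 415 kWh: 931.4 × ₹10.82 = ₹10077.748
Bill = ₹14103.25

₹14103.25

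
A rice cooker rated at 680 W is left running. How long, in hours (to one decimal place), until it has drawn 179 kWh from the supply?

Hours = 179 kWh ÷ 0.68 kW = 263.2 h

263.2 h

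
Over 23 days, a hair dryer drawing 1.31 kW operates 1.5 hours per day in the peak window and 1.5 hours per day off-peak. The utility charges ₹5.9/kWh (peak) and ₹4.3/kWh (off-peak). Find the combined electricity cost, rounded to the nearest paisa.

₹460.99

Peak energy = 1.31 kW × 1.5 h × 23 = 45.195 kWh
Off-peak energy = 1.31 kW × 1.5 h × 23 = 45.195 kWh
Cost = 45.195 × ₹5.9 + 45.195 × ₹4.3 = ₹266.6505 + ₹194.3385 = ₹460.99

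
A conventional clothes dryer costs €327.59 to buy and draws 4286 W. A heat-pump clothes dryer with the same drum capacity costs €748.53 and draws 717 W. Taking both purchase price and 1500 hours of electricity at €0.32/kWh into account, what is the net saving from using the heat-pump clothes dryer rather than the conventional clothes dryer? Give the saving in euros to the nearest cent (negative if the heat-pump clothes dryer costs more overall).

€1292.18

conventional clothes dryer: €327.59 + (4286/1000) kW × 1500 h × €0.32 = €327.59 + €2057.28 = €2384.87
heat-pump clothes dryer: €748.53 + (717/1000) kW × 1500 h × €0.32 = €748.53 + €344.16 = €1092.69
Saving = €2384.87 − €1092.69 = €1292.18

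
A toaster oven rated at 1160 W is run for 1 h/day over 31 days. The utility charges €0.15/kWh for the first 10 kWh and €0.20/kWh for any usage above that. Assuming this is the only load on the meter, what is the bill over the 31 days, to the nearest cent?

Runtime = 1 h/day × 31 days = 31 h
Energy = 1.16 kW × 31 h = 35.96 kWh
Tier 1 (0–10 kWh): 10 × €0.15 = €1.5
Above 10 kWh: 25.96 × €0.20 = €5.192
Bill = €6.69

€6.69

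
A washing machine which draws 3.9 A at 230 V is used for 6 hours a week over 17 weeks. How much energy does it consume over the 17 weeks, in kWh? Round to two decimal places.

91.49 kWh

Power = 3.9 A × 230 V = 897 W = 0.897 kW
Runtime = 6 h/week × 17 weeks = 102 h
Energy = 0.897 kW × 102 h = 91.494 kWh ≈ 91.49 kWh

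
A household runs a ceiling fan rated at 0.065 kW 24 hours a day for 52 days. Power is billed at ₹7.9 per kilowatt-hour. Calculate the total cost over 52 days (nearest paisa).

₹640.85

Runtime = 24 h × 52 = 1248 h
Energy = 0.065 kW × 1248 h = 81.12 kWh
Cost = 81.12 kWh × ₹7.9/kWh = ₹640.85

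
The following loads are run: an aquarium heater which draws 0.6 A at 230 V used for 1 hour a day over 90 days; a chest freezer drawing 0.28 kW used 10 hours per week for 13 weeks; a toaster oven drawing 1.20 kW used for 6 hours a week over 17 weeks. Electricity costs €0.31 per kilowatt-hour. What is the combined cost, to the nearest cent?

aquarium heater: Power = 0.6 A × 230 V = 138 W = 0.138 kW
aquarium heater: Runtime = 1 h/day × 90 days = 90 h
aquarium heater: 0.138 kW × 90 h = 12.42 kWh
chest freezer: Runtime = 10 h/week × 13 weeks = 130 h
chest freezer: 0.28 kW × 130 h = 36.4 kWh
toaster oven: Runtime = 6 h/week × 17 weeks = 102 h
toaster oven: 1.2 kW × 102 h = 122.4 kWh
Total energy = 171.22 kWh
Cost = 171.22 × €0.31 = €53.08

€53.08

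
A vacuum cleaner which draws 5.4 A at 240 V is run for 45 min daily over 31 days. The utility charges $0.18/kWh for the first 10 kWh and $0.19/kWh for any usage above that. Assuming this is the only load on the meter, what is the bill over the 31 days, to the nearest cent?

Power = 5.4 A × 240 V = 1296 W = 1.296 kW
Runtime = 45 min × 31 = 1395 min = 23.25 h
Energy = 1.296 kW × 23.25 h = 30.132 kWh
Tier 1 (0–10 kWh): 10 × $0.18 = $1.8
Above 10 kWh: 20.132 × $0.19 = $3.82508
Bill = $5.63

$5.63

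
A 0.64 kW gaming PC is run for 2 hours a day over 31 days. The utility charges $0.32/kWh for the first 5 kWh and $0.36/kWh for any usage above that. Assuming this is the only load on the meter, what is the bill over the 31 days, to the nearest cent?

Runtime = 2 h/day × 31 days = 62 h
Energy = 0.64 kW × 62 h = 39.68 kWh
Tier 1 (0–5 kWh): 5 × $0.32 = $1.6
Above 5 kWh: 34.68 × $0.36 = $12.4848
Bill = $14.08

$14.08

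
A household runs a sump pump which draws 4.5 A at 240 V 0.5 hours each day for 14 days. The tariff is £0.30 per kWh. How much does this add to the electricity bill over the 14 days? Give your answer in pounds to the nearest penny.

£2.27

Power = 4.5 A × 240 V = 1080 W = 1.08 kW
Runtime = 0.5 h/day × 14 days = 7 h
Energy = 1.08 kW × 7 h = 7.56 kWh
Cost = 7.56 kWh × £0.30/kWh = £2.27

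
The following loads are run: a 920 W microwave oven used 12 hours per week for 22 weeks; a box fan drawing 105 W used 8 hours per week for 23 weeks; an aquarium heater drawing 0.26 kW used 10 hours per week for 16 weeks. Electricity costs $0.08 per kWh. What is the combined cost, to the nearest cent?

microwave oven: Runtime = 12 h/week × 22 weeks = 264 h
microwave oven: 0.92 kW × 264 h = 242.88 kWh
box fan: Runtime = 8 h/week × 23 weeks = 184 h
box fan: 0.105 kW × 184 h = 19.32 kWh
aquarium heater: Runtime = 10 h/week × 16 weeks = 160 h
aquarium heater: 0.26 kW × 160 h = 41.6 kWh
Total energy = 303.8 kWh
Cost = 303.8 × $0.08 = $24.30

$24.30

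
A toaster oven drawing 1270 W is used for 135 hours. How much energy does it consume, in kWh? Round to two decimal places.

Energy = 1.27 kW × 135 h = 171.45 kWh

171.45 kWh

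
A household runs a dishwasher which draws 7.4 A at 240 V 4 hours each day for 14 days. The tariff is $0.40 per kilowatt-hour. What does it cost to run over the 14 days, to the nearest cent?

$39.78

Power = 7.4 A × 240 V = 1776 W = 1.776 kW
Runtime = 4 h/day × 14 days = 56 h
Energy = 1.776 kW × 56 h = 99.456 kWh
Cost = 99.456 kWh × $0.40/kWh = $39.78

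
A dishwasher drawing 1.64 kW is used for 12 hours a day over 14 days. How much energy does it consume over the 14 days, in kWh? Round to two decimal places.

Runtime = 12 h/day × 14 days = 168 h
Energy = 1.64 kW × 168 h = 275.52 kWh

275.52 kWh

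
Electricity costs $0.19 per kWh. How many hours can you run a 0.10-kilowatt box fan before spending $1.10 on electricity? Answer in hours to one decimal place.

Energy available = $1.10 ÷ $0.19/kWh = 5.7895 kWh
Hours = 5.7895 kWh ÷ 0.1 kW = 57.9 h

57.9 h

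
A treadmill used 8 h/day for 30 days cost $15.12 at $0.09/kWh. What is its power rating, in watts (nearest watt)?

Energy = $15.12 ÷ $0.09/kWh = 168 kWh
Runtime = 8 h/day × 30 days = 240 h
Power = 168 kWh ÷ 240 h = 0.7 kW = 700 W

700 W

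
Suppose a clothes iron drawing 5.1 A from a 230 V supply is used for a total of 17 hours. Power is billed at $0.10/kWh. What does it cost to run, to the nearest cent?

$1.99

Power = 5.1 A × 230 V = 1173 W = 1.173 kW
Energy = 1.173 kW × 17 h = 19.941 kWh
Cost = 19.941 kWh × $0.10/kWh = $1.99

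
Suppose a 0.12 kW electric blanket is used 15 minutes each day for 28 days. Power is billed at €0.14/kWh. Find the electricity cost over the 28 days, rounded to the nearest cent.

Runtime = 15 min × 28 = 420 min = 7 h
Energy = 0.12 kW × 7 h = 0.84 kWh
Cost = 0.84 kWh × €0.14/kWh = €0.12

€0.12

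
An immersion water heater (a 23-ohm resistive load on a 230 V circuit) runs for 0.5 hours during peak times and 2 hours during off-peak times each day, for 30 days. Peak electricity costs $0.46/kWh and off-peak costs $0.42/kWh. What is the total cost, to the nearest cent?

$73.83

Power = V²/R = 230²/23 = 2300 W = 2.3 kW
Peak energy = 2.3 kW × 0.5 h × 30 = 34.5 kWh
Off-peak energy = 2.3 kW × 2 h × 30 = 138 kWh
Cost = 34.5 × $0.46 + 138 × $0.42 = $15.87 + $57.96 = $73.83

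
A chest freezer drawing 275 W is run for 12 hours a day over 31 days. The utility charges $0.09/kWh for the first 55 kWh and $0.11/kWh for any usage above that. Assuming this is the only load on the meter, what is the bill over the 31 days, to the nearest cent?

Runtime = 12 h/day × 31 days = 372 h
Energy = 0.275 kW × 372 h = 102.3 kWh
Tier 1 (0–55 kWh): 55 × $0.09 = $4.95
Above 55 kWh: 47.3 × $0.11 = $5.203
Bill = $10.15

$10.15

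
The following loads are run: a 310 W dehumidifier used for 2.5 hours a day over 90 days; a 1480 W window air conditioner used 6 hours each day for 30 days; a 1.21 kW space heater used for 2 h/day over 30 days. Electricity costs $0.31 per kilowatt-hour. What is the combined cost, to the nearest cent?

dehumidifier: Runtime = 2.5 h/day × 90 days = 225 h
dehumidifier: 0.31 kW × 225 h = 69.75 kWh
window air conditioner: Runtime = 6 h/day × 30 days = 180 h
window air conditioner: 1.48 kW × 180 h = 266.4 kWh
space heater: Runtime = 2 h/day × 30 days = 60 h
space heater: 1.21 kW × 60 h = 72.6 kWh
Total energy = 408.75 kWh
Cost = 408.75 × $0.31 = $126.71

$126.71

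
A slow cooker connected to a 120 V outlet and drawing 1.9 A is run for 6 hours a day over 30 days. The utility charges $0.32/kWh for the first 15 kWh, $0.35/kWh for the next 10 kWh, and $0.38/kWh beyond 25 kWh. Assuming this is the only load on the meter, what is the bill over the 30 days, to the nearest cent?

Power = 1.9 A × 120 V = 228 W = 0.228 kW
Runtime = 6 h/day × 30 days = 180 h
Energy = 0.228 kW × 180 h = 41.04 kWh
Tier 1 (0–15 kWh): 15 × $0.32 = $4.8
Tier 2 (15–25 kWh): 10 × $0.35 = $3.5
Above 25 kWh: 16.04 × $0.38 = $6.0952
Bill = $14.40

$14.40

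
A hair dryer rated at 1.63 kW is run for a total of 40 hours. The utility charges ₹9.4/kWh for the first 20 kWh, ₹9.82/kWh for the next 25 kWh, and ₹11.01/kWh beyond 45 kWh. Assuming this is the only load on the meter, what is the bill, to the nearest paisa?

Energy = 1.63 kW × 40 h = 65.2 kWh
Tier 1 (0–20 kWh): 20 × ₹9.4 = ₹188
Tier 2 (20–45 kWh): 25 × ₹9.82 = ₹245.5
Above 45 kWh: 20.2 × ₹11.01 = ₹222.402
Bill = ₹655.90

₹655.90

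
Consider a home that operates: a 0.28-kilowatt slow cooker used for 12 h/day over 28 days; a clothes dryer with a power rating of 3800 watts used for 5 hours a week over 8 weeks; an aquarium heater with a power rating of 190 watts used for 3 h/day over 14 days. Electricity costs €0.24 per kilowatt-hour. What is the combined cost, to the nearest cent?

slow cooker: Runtime = 12 h/day × 28 days = 336 h
slow cooker: 0.28 kW × 336 h = 94.08 kWh
clothes dryer: Runtime = 5 h/week × 8 weeks = 40 h
clothes dryer: 3.8 kW × 40 h = 152 kWh
aquarium heater: Runtime = 3 h/day × 14 days = 42 h
aquarium heater: 0.19 kW × 42 h = 7.98 kWh
Total energy = 254.06 kWh
Cost = 254.06 × €0.24 = €60.97

€60.97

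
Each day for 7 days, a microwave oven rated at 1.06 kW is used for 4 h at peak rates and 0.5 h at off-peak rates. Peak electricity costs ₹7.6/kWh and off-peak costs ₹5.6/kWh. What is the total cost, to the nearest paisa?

₹246.34

Peak energy = 1.06 kW × 4 h × 7 = 29.68 kWh
Off-peak energy = 1.06 kW × 0.5 h × 7 = 3.71 kWh
Cost = 29.68 × ₹7.6 + 3.71 × ₹5.6 = ₹225.568 + ₹20.776 = ₹246.34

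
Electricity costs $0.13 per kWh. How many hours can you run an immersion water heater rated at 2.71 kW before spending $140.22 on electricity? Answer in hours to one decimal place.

Energy available = $140.22 ÷ $0.13/kWh = 1078.6154 kWh
Hours = 1078.6154 kWh ÷ 2.71 kW = 398.0 h

398.0 h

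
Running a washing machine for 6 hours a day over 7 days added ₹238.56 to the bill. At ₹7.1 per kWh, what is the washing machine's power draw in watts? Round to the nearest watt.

Energy = ₹238.56 ÷ ₹7.1/kWh = 33.6 kWh
Runtime = 6 h/day × 7 days = 42 h
Power = 33.6 kWh ÷ 42 h = 0.8 kW = 800 W

800 W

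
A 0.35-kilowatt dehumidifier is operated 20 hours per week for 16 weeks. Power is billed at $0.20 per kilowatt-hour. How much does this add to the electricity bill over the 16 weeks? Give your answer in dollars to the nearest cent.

Runtime = 20 h/week × 16 weeks = 320 h
Energy = 0.35 kW × 320 h = 112 kWh
Cost = 112 kWh × $0.20/kWh = $22.40

$22.40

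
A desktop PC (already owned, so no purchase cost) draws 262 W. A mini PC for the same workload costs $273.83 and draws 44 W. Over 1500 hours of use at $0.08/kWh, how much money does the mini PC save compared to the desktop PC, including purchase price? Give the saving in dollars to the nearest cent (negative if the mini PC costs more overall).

desktop PC: $0.00 + (262/1000) kW × 1500 h × $0.08 = $0.00 + $31.44 = $31.44
mini PC: $273.83 + (44/1000) kW × 1500 h × $0.08 = $273.83 + $5.28 = $279.11
Saving = $31.44 − $279.11 = −$247.67

-$247.67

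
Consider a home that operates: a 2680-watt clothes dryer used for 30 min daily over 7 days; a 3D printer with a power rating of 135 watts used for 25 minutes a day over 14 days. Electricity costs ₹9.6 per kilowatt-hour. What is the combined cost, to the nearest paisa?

₹97.61

clothes dryer: Runtime = 30 min × 7 = 210 min = 3.5 h
clothes dryer: 2.68 kW × 3.5 h = 9.38 kWh
3D printer: Runtime = 25 min × 14 = 350 min = 5.833333… h
3D printer: 0.135 kW × 5.833333… h = 0.7875 kWh
Total energy = 10.1675 kWh
Cost = 10.1675 × ₹9.6 = ₹97.61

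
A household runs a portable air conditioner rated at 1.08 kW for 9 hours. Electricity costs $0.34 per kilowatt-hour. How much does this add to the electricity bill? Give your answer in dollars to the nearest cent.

$3.30

Energy = 1.08 kW × 9 h = 9.72 kWh
Cost = 9.72 kWh × $0.34/kWh = $3.30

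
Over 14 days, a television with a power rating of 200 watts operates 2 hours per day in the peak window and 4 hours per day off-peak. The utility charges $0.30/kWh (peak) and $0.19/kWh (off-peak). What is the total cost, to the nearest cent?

Peak energy = 0.2 kW × 2 h × 14 = 5.6 kWh
Off-peak energy = 0.2 kW × 4 h × 14 = 11.2 kWh
Cost = 5.6 × $0.30 + 11.2 × $0.19 = $1.68 + $2.128 = $3.81

$3.81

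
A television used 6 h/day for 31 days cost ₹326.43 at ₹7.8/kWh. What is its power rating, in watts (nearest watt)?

225 W

Energy = ₹326.43 ÷ ₹7.8/kWh = 41.85 kWh
Runtime = 6 h/day × 31 days = 186 h
Power = 41.85 kWh ÷ 186 h = 0.225 kW = 225 W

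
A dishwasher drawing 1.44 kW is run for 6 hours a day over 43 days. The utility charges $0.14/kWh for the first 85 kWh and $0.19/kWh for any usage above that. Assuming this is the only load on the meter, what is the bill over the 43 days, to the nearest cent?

Runtime = 6 h/day × 43 days = 258 h
Energy = 1.44 kW × 258 h = 371.52 kWh
Tier 1 (0–85 kWh): 85 × $0.14 = $11.9
Above 85 kWh: 286.52 × $0.19 = $54.4388
Bill = $66.34

$66.34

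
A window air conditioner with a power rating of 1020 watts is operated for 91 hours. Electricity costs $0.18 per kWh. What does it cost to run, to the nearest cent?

Energy = 1.02 kW × 91 h = 92.82 kWh
Cost = 92.82 kWh × $0.18/kWh = $16.71

$16.71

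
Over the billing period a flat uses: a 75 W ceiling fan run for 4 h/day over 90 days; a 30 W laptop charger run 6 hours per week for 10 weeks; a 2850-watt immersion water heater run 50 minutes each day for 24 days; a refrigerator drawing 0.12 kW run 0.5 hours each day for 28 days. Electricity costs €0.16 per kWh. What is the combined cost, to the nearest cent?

ceiling fan: Runtime = 4 h/day × 90 days = 360 h
ceiling fan: 0.075 kW × 360 h = 27 kWh
laptop charger: Runtime = 6 h/week × 10 weeks = 60 h
laptop charger: 0.03 kW × 60 h = 1.8 kWh
immersion water heater: Runtime = 50 min × 24 = 1200 min = 20 h
immersion water heater: 2.85 kW × 20 h = 57 kWh
refrigerator: Runtime = 0.5 h/day × 28 days = 14 h
refrigerator: 0.12 kW × 14 h = 1.68 kWh
Total energy = 87.48 kWh
Cost = 87.48 × €0.16 = €14.00

€14.00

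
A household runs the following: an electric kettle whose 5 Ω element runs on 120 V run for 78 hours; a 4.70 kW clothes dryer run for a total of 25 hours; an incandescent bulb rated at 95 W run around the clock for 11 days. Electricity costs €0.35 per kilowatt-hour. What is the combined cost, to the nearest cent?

€128.53

electric kettle: Power = V²/R = 120²/5 = 2880 W = 2.88 kW
electric kettle: 2.88 kW × 78 h = 224.64 kWh
clothes dryer: 4.7 kW × 25 h = 117.5 kWh
incandescent bulb: Runtime = 24 h × 11 = 264 h
incandescent bulb: 0.095 kW × 264 h = 25.08 kWh
Total energy = 367.22 kWh
Cost = 367.22 × €0.35 = €128.53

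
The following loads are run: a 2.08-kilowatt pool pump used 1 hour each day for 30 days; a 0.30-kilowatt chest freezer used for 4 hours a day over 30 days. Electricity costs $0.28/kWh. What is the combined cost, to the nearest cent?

$27.55

pool pump: Runtime = 1 h/day × 30 days = 30 h
pool pump: 2.08 kW × 30 h = 62.4 kWh
chest freezer: Runtime = 4 h/day × 30 days = 120 h
chest freezer: 0.3 kW × 120 h = 36 kWh
Total energy = 98.4 kWh
Cost = 98.4 × $0.28 = $27.55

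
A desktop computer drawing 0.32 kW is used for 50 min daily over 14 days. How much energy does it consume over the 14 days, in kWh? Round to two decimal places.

3.73 kWh

Runtime = 50 min × 14 = 700 min = 11.666666… h
Energy = 0.32 kW × 11.666666… h = 3.733333… kWh ≈ 3.73 kWh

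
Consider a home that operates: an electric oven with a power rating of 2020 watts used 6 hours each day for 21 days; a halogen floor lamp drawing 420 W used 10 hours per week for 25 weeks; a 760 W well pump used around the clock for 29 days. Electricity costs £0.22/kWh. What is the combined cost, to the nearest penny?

£195.47

electric oven: Runtime = 6 h/day × 21 days = 126 h
electric oven: 2.02 kW × 126 h = 254.52 kWh
halogen floor lamp: Runtime = 10 h/week × 25 weeks = 250 h
halogen floor lamp: 0.42 kW × 250 h = 105 kWh
well pump: Runtime = 24 h × 29 = 696 h
well pump: 0.76 kW × 696 h = 528.96 kWh
Total energy = 888.48 kWh
Cost = 888.48 × £0.22 = £195.47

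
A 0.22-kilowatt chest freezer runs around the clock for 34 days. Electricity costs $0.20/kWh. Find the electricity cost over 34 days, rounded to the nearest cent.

Runtime = 24 h × 34 = 816 h
Energy = 0.22 kW × 816 h = 179.52 kWh
Cost = 179.52 kWh × $0.20/kWh = $35.90

$35.90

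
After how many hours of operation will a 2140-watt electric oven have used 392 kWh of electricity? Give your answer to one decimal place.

183.2 h

Hours = 392 kWh ÷ 2.14 kW = 183.2 h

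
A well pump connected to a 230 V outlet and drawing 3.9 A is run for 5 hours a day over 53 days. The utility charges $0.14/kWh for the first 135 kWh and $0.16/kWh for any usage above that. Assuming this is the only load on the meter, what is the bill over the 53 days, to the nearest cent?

Power = 3.9 A × 230 V = 897 W = 0.897 kW
Runtime = 5 h/day × 53 days = 265 h
Energy = 0.897 kW × 265 h = 237.705 kWh
Tier 1 (0–135 kWh): 135 × $0.14 = $18.9
Above 135 kWh: 102.705 × $0.16 = $16.4328
Bill = $35.33

$35.33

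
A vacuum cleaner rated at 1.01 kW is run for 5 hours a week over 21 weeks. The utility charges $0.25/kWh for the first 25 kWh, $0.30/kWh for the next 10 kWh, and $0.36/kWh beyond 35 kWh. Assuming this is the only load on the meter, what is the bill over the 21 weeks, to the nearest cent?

$34.83

Runtime = 5 h/week × 21 weeks = 105 h
Energy = 1.01 kW × 105 h = 106.05 kWh
Tier 1 (0–25 kWh): 25 × $0.25 = $6.25
Tier 2 (25–35 kWh): 10 × $0.30 = $3
Above 35 kWh: 71.05 × $0.36 = $25.578
Bill = $34.83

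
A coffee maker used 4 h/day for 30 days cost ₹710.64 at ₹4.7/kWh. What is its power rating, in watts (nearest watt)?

Energy = ₹710.64 ÷ ₹4.7/kWh = 151.2 kWh
Runtime = 4 h/day × 30 days = 120 h
Power = 151.2 kWh ÷ 120 h = 1.26 kW = 1260 W

1260 W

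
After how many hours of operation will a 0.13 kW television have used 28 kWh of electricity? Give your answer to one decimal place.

Hours = 28 kWh ÷ 0.13 kW = 215.4 h

215.4 h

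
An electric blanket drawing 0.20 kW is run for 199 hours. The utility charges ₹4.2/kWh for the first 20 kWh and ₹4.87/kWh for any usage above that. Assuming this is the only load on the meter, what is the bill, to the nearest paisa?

₹180.43

Energy = 0.2 kW × 199 h = 39.8 kWh
Tier 1 (0–20 kWh): 20 × ₹4.2 = ₹84
Above 20 kWh: 19.8 × ₹4.87 = ₹96.426
Bill = ₹180.43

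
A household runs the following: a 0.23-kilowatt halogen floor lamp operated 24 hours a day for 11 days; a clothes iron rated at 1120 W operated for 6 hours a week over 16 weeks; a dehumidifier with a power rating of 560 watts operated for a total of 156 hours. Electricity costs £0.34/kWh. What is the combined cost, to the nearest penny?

£86.90

halogen floor lamp: Runtime = 24 h × 11 = 264 h
halogen floor lamp: 0.23 kW × 264 h = 60.72 kWh
clothes iron: Runtime = 6 h/week × 16 weeks = 96 h
clothes iron: 1.12 kW × 96 h = 107.52 kWh
dehumidifier: 0.56 kW × 156 h = 87.36 kWh
Total energy = 255.6 kWh
Cost = 255.6 × £0.34 = £86.90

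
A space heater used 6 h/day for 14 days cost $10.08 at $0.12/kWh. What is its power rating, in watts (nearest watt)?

Energy = $10.08 ÷ $0.12/kWh = 84 kWh
Runtime = 6 h/day × 14 days = 84 h
Power = 84 kWh ÷ 84 h = 1 kW = 1000 W

1000 W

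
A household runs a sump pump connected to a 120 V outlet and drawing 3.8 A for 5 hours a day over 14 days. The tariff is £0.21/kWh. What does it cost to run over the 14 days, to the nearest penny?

Power = 3.8 A × 120 V = 456 W = 0.456 kW
Runtime = 5 h/day × 14 days = 70 h
Energy = 0.456 kW × 70 h = 31.92 kWh
Cost = 31.92 kWh × £0.21/kWh = £6.70

£6.70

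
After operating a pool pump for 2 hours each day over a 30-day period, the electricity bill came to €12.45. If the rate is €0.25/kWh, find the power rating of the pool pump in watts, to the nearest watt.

Energy = €12.45 ÷ €0.25/kWh = 49.8 kWh
Runtime = 2 h/day × 30 days = 60 h
Power = 49.8 kWh ÷ 60 h = 0.83 kW = 830 W

830 W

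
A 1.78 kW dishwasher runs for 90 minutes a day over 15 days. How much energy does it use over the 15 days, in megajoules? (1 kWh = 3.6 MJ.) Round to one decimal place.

Runtime = 90 min × 15 = 1350 min = 22.5 h
Energy = 1.78 kW × 22.5 h = 40.05 kWh
= 40.05 × 3.6 MJ = 144.2 MJ

144.2 MJ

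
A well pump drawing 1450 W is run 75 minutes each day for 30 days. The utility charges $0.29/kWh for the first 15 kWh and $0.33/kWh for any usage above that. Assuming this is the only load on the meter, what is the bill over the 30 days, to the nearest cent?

Runtime = 75 min × 30 = 2250 min = 37.5 h
Energy = 1.45 kW × 37.5 h = 54.375 kWh
Tier 1 (0–15 kWh): 15 × $0.29 = $4.35
Above 15 kWh: 39.375 × $0.33 = $12.99375
Bill = $17.34

$17.34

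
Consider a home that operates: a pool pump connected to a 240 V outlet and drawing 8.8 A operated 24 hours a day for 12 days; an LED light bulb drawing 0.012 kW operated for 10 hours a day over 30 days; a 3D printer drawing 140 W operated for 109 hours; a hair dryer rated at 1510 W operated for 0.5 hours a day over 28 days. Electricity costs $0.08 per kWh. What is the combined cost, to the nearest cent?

pool pump: Power = 8.8 A × 240 V = 2112 W = 2.112 kW
pool pump: Runtime = 24 h × 12 = 288 h
pool pump: 2.112 kW × 288 h = 608.256 kWh
LED light bulb: Runtime = 10 h/day × 30 days = 300 h
LED light bulb: 0.012 kW × 300 h = 3.6 kWh
3D printer: 0.14 kW × 109 h = 15.26 kWh
hair dryer: Runtime = 0.5 h/day × 28 days = 14 h
hair dryer: 1.51 kW × 14 h = 21.14 kWh
Total energy = 648.256 kWh
Cost = 648.256 × $0.08 = $51.86

$51.86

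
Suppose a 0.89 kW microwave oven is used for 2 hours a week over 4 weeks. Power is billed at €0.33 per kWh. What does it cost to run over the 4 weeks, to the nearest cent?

€2.35

Runtime = 2 h/week × 4 weeks = 8 h
Energy = 0.89 kW × 8 h = 7.12 kWh
Cost = 7.12 kWh × €0.33/kWh = €2.35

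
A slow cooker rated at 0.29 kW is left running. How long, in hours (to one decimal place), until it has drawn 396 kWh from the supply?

1365.5 h

Hours = 396 kWh ÷ 0.29 kW = 1365.5 h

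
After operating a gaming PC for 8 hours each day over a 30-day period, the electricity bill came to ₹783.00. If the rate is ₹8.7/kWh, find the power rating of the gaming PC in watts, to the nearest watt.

Energy = ₹783.00 ÷ ₹8.7/kWh = 90 kWh
Runtime = 8 h/day × 30 days = 240 h
Power = 90 kWh ÷ 240 h = 0.375 kW = 375 W

375 W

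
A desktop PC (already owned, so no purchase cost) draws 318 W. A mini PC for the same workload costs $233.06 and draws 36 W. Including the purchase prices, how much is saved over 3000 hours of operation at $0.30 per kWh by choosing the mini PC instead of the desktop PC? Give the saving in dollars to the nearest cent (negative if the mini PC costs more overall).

$20.74

desktop PC: $0.00 + (318/1000) kW × 3000 h × $0.30 = $0.00 + $286.2 = $286.2
mini PC: $233.06 + (36/1000) kW × 3000 h × $0.30 = $233.06 + $32.4 = $265.46
Saving = $286.2 − $265.46 = $20.74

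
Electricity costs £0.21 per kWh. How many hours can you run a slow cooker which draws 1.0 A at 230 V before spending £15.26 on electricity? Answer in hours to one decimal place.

Power = 1.0 A × 230 V = 230 W = 0.23 kW
Energy available = £15.26 ÷ £0.21/kWh = 72.6667 kWh
Hours = 72.6667 kWh ÷ 0.23 kW = 315.9 h

315.9 h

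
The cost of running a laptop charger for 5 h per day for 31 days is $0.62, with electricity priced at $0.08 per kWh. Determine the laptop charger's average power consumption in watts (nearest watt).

Energy = $0.62 ÷ $0.08/kWh = 7.75 kWh
Runtime = 5 h/day × 31 days = 155 h
Power = 7.75 kWh ÷ 155 h = 0.05 kW = 50 W

50 W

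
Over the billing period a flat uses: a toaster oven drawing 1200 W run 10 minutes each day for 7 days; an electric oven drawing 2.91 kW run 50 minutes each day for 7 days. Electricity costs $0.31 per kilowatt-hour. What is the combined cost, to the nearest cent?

$5.70

toaster oven: Runtime = 10 min × 7 = 70 min = 1.166666… h
toaster oven: 1.2 kW × 1.166666… h = 1.4 kWh
electric oven: Runtime = 50 min × 7 = 350 min = 5.833333… h
electric oven: 2.91 kW × 5.833333… h = 16.975 kWh
Total energy = 18.375 kWh
Cost = 18.375 × $0.31 = $5.70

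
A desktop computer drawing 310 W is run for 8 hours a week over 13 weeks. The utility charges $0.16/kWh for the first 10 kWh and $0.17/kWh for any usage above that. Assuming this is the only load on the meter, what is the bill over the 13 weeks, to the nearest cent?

Runtime = 8 h/week × 13 weeks = 104 h
Energy = 0.31 kW × 104 h = 32.24 kWh
Tier 1 (0–10 kWh): 10 × $0.16 = $1.6
Above 10 kWh: 22.24 × $0.17 = $3.7808
Bill = $5.38

$5.38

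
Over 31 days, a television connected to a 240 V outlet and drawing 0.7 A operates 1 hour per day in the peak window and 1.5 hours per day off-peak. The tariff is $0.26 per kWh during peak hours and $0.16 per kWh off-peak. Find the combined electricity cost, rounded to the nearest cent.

Power = 0.7 A × 240 V = 168 W = 0.168 kW
Peak energy = 0.168 kW × 1 h × 31 = 5.208 kWh
Off-peak energy = 0.168 kW × 1.5 h × 31 = 7.812 kWh
Cost = 5.208 × $0.26 + 7.812 × $0.16 = $1.35408 + $1.24992 = $2.60

$2.60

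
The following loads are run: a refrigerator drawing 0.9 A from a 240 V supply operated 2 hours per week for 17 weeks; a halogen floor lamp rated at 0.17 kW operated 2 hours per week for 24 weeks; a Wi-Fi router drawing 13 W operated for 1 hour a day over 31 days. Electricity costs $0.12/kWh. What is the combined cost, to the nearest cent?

refrigerator: Power = 0.9 A × 240 V = 216 W = 0.216 kW
refrigerator: Runtime = 2 h/week × 17 weeks = 34 h
refrigerator: 0.216 kW × 34 h = 7.344 kWh
halogen floor lamp: Runtime = 2 h/week × 24 weeks = 48 h
halogen floor lamp: 0.17 kW × 48 h = 8.16 kWh
Wi-Fi router: Runtime = 1 h/day × 31 days = 31 h
Wi-Fi router: 0.013 kW × 31 h = 0.403 kWh
Total energy = 15.907 kWh
Cost = 15.907 × $0.12 = $1.91

$1.91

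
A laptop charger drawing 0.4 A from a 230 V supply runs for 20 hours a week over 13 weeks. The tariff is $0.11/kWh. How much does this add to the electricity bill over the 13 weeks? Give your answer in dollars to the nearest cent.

$2.63

Power = 0.4 A × 230 V = 92 W = 0.092 kW
Runtime = 20 h/week × 13 weeks = 260 h
Energy = 0.092 kW × 260 h = 23.92 kWh
Cost = 23.92 kWh × $0.11/kWh = $2.63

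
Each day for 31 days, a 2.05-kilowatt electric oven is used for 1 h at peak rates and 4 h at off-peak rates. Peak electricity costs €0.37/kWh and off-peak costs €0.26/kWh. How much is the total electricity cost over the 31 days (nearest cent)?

Peak energy = 2.05 kW × 1 h × 31 = 63.55 kWh
Off-peak energy = 2.05 kW × 4 h × 31 = 254.2 kWh
Cost = 63.55 × €0.37 + 254.2 × €0.26 = €23.5135 + €66.092 = €89.61

€89.61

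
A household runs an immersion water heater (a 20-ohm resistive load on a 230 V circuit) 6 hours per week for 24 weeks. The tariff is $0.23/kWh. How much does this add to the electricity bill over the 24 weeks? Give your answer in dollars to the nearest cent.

Power = V²/R = 230²/20 = 2645 W = 2.645 kW
Runtime = 6 h/week × 24 weeks = 144 h
Energy = 2.645 kW × 144 h = 380.88 kWh
Cost = 380.88 kWh × $0.23/kWh = $87.60

$87.60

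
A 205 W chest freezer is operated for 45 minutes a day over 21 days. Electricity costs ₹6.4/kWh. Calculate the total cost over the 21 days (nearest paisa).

Runtime = 45 min × 21 = 945 min = 15.75 h
Energy = 0.205 kW × 15.75 h = 3.22875 kWh
Cost = 3.22875 kWh × ₹6.4/kWh = ₹20.66

₹20.66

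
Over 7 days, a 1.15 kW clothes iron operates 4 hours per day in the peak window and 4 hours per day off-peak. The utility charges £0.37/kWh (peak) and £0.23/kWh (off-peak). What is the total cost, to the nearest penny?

£19.32

Peak energy = 1.15 kW × 4 h × 7 = 32.2 kWh
Off-peak energy = 1.15 kW × 4 h × 7 = 32.2 kWh
Cost = 32.2 × £0.37 + 32.2 × £0.23 = £11.914 + £7.406 = £19.32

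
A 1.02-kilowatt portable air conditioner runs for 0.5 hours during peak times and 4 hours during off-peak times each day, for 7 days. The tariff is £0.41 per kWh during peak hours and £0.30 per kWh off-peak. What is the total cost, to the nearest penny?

Peak energy = 1.02 kW × 0.5 h × 7 = 3.57 kWh
Off-peak energy = 1.02 kW × 4 h × 7 = 28.56 kWh
Cost = 3.57 × £0.41 + 28.56 × £0.30 = £1.4637 + £8.568 = £10.03

£10.03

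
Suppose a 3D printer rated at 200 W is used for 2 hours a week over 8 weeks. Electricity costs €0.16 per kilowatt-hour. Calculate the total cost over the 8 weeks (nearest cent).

Runtime = 2 h/week × 8 weeks = 16 h
Energy = 0.2 kW × 16 h = 3.2 kWh
Cost = 3.2 kWh × €0.16/kWh = €0.51

€0.51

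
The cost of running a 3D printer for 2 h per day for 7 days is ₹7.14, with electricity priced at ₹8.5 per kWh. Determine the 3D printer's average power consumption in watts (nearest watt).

Energy = ₹7.14 ÷ ₹8.5/kWh = 0.84 kWh
Runtime = 2 h/day × 7 days = 14 h
Power = 0.84 kWh ÷ 14 h = 0.06 kW = 60 W

60 W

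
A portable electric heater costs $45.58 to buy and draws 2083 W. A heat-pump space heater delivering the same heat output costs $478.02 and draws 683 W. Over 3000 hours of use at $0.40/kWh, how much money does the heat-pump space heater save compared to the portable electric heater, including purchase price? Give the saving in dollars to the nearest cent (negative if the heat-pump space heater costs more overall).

$1247.56

portable electric heater: $45.58 + (2083/1000) kW × 3000 h × $0.40 = $45.58 + $2499.6 = $2545.18
heat-pump space heater: $478.02 + (683/1000) kW × 3000 h × $0.40 = $478.02 + $819.6 = $1297.62
Saving = $2545.18 − $1297.62 = $1247.56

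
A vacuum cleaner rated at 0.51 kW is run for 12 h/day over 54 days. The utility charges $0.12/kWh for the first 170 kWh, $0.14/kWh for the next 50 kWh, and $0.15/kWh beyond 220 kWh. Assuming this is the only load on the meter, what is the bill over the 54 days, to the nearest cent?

Runtime = 12 h/day × 54 days = 648 h
Energy = 0.51 kW × 648 h = 330.48 kWh
Tier 1 (0–170 kWh): 170 × $0.12 = $20.4
Tier 2 (170–220 kWh): 50 × $0.14 = $7
Above 220 kWh: 110.48 × $0.15 = $16.572
Bill = $43.97

$43.97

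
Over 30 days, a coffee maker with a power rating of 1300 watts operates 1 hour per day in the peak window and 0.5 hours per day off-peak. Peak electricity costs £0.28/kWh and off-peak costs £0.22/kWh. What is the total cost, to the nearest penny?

Peak energy = 1.3 kW × 1 h × 30 = 39 kWh
Off-peak energy = 1.3 kW × 0.5 h × 30 = 19.5 kWh
Cost = 39 × £0.28 + 19.5 × £0.22 = £10.92 + £4.29 = £15.21

£15.21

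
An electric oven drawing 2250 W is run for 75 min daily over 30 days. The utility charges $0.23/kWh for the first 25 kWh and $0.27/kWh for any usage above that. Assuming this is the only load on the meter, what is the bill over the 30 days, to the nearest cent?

Runtime = 75 min × 30 = 2250 min = 37.5 h
Energy = 2.25 kW × 37.5 h = 84.375 kWh
Tier 1 (0–25 kWh): 25 × $0.23 = $5.75
Above 25 kWh: 59.375 × $0.27 = $16.03125
Bill = $21.78

$21.78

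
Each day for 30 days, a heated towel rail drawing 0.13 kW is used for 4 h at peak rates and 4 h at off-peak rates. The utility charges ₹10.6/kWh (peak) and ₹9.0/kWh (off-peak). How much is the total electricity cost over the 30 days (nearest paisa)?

₹305.76

Peak energy = 0.13 kW × 4 h × 30 = 15.6 kWh
Off-peak energy = 0.13 kW × 4 h × 30 = 15.6 kWh
Cost = 15.6 × ₹10.6 + 15.6 × ₹9.0 = ₹165.36 + ₹140.4 = ₹305.76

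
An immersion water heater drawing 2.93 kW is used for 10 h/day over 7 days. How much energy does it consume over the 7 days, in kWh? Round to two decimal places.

Runtime = 10 h/day × 7 days = 70 h
Energy = 2.93 kW × 70 h = 205.1 kWh

205.10 kWh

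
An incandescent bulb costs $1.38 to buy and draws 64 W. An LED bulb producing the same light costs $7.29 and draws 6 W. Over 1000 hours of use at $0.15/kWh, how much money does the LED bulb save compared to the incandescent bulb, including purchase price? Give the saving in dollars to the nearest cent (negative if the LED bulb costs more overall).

$2.79

incandescent bulb: $1.38 + (64/1000) kW × 1000 h × $0.15 = $1.38 + $9.6 = $10.98
LED bulb: $7.29 + (6/1000) kW × 1000 h × $0.15 = $7.29 + $0.9 = $8.19
Saving = $10.98 − $8.19 = $2.79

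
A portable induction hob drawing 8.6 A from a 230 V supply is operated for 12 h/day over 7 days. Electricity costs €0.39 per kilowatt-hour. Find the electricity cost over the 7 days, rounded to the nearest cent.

Power = 8.6 A × 230 V = 1978 W = 1.978 kW
Runtime = 12 h/day × 7 days = 84 h
Energy = 1.978 kW × 84 h = 166.152 kWh
Cost = 166.152 kWh × €0.39/kWh = €64.80

€64.80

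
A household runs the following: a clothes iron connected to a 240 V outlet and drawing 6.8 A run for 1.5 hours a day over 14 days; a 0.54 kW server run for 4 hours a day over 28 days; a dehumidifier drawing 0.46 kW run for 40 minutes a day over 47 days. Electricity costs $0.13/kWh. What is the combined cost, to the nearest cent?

$14.19

clothes iron: Power = 6.8 A × 240 V = 1632 W = 1.632 kW
clothes iron: Runtime = 1.5 h/day × 14 days = 21 h
clothes iron: 1.632 kW × 21 h = 34.272 kWh
server: Runtime = 4 h/day × 28 days = 112 h
server: 0.54 kW × 112 h = 60.48 kWh
dehumidifier: Runtime = 40 min × 47 = 1880 min = 31.333333… h
dehumidifier: 0.46 kW × 31.333333… h = 14.413333… kWh
Total energy = 109.165333… kWh
Cost = 109.165333… × $0.13 = $14.19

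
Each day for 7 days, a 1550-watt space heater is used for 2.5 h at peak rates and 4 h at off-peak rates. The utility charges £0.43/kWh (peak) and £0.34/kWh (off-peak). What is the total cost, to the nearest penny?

Peak energy = 1.55 kW × 2.5 h × 7 = 27.125 kWh
Off-peak energy = 1.55 kW × 4 h × 7 = 43.4 kWh
Cost = 27.125 × £0.43 + 43.4 × £0.34 = £11.66375 + £14.756 = £26.42

£26.42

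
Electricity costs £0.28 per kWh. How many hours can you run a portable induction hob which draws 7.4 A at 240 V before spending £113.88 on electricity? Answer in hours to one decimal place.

Power = 7.4 A × 240 V = 1776 W = 1.776 kW
Energy available = £113.88 ÷ £0.28/kWh = 406.7143 kWh
Hours = 406.7143 kWh ÷ 1.776 kW = 229.0 h

229.0 h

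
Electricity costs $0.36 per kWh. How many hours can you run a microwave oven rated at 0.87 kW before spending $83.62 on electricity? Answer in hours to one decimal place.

267.0 h

Energy available = $83.62 ÷ $0.36/kWh = 232.2778 kWh
Hours = 232.2778 kWh ÷ 0.87 kW = 267.0 h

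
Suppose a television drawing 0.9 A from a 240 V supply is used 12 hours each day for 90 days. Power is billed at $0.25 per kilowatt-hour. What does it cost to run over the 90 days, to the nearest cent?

$58.32

Power = 0.9 A × 240 V = 216 W = 0.216 kW
Runtime = 12 h/day × 90 days = 1080 h
Energy = 0.216 kW × 1080 h = 233.28 kWh
Cost = 233.28 kWh × $0.25/kWh = $58.32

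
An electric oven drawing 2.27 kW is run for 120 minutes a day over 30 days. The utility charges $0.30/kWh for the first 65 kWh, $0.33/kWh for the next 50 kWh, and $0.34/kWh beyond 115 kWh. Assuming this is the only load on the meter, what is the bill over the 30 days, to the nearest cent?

Runtime = 120 min × 30 = 3600 min = 60 h
Energy = 2.27 kW × 60 h = 136.2 kWh
Tier 1 (0–65 kWh): 65 × $0.30 = $19.5
Tier 2 (65–115 kWh): 50 × $0.33 = $16.5
Above 115 kWh: 21.2 × $0.34 = $7.208
Bill = $43.21

$43.21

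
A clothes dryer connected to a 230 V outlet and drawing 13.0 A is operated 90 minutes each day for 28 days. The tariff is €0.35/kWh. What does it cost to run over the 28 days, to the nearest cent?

€43.95

Power = 13.0 A × 230 V = 2990 W = 2.99 kW
Runtime = 90 min × 28 = 2520 min = 42 h
Energy = 2.99 kW × 42 h = 125.58 kWh
Cost = 125.58 kWh × €0.35/kWh = €43.95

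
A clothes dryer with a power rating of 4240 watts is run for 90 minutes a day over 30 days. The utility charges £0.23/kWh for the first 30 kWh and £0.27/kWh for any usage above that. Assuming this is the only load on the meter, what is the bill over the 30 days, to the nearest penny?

£50.32

Runtime = 90 min × 30 = 2700 min = 45 h
Energy = 4.24 kW × 45 h = 190.8 kWh
Tier 1 (0–30 kWh): 30 × £0.23 = £6.9
Above 30 kWh: 160.8 × £0.27 = £43.416
Bill = £50.32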